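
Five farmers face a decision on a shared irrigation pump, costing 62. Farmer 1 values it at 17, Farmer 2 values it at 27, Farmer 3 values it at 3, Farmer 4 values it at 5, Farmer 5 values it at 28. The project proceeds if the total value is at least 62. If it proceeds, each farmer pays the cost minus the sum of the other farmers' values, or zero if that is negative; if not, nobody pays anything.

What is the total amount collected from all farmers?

19

Total value 80 ≥ cost 62, so it is built.
Farmer 1: others sum to 63; max(0, 62 - 63) = 0.
Farmer 2: others sum to 53; max(0, 62 - 53) = 9.
Farmer 3: others sum to 77; max(0, 62 - 77) = 0.
Farmer 4: others sum to 75; max(0, 62 - 75) = 0.
Farmer 5: others sum to 52; max(0, 62 - 52) = 10.
Total collected = 0 + 9 + 0 + 0 + 10 = 19.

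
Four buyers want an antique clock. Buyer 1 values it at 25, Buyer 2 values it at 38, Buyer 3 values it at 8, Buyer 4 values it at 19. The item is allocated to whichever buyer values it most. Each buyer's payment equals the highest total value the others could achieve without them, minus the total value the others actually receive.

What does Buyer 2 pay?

Buyer 2 has the highest value and receives the item.
Without Buyer 2, the item would go to the next-highest value, 25, so the others could achieve 25.
With Buyer 2 present and winning, the others receive nothing, so their total is 0.
Payment = 25 - 0 = 25.

25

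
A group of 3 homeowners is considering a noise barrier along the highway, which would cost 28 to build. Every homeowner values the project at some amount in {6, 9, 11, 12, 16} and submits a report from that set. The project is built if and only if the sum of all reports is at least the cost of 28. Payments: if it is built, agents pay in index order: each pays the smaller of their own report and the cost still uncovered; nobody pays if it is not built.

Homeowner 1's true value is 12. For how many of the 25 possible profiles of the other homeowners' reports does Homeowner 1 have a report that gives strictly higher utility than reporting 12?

22

Others report (6, 11): truth gives 0; report 11 gives 1 > 0. Violating.
Others report (6, 12): truth gives 0; report 11 gives 1 > 0. Violating.
Others report (6, 16): truth gives 0; report 6 gives 6 > 0. Violating.
Others report (9, 9): truth gives 0; report 11 gives 1 > 0. Violating.
Others report (6, 6): truth gives 0; no alternative beats it.
Others report (6, 9): truth gives 0; no alternative beats it.
(Checking all 25 profiles: 22 have a profitable deviation, 3 do not.)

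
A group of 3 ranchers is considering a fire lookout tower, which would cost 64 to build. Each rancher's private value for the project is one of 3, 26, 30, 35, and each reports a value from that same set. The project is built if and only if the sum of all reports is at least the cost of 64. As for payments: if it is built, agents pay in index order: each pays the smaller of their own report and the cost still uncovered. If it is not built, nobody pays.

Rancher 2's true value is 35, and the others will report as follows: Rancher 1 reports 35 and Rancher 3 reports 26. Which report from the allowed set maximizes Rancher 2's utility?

3

Report 3: project built, pays 3, utility 35 - 3 = 32.
Report 26: project built, pays 26, utility 35 - 26 = 9.
Report 30: project built, pays 29, utility 35 - 29 = 6.
Report 35: project built, pays 29, utility 35 - 29 = 6.
The best choice is 3 with utility 32.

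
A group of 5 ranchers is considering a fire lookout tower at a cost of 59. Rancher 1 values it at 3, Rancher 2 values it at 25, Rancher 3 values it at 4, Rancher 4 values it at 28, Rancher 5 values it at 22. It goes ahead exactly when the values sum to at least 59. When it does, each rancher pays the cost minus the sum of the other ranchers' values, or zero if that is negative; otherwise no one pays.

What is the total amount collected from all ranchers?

Total value 82 ≥ cost 59, so it is built.
Rancher 1: others sum to 79; max(0, 59 - 79) = 0.
Rancher 2: others sum to 57; max(0, 59 - 57) = 2.
Rancher 3: others sum to 78; max(0, 59 - 78) = 0.
Rancher 4: others sum to 54; max(0, 59 - 54) = 5.
Rancher 5: others sum to 60; max(0, 59 - 60) = 0.
Total collected = 0 + 2 + 0 + 5 + 0 = 7.

7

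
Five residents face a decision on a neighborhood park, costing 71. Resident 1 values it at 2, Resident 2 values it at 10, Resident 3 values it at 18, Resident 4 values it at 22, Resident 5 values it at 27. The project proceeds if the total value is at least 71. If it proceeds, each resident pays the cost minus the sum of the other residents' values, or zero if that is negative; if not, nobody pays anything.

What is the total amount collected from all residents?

Total value 79 ≥ cost 71, so it is built.
Resident 1: others sum to 77; max(0, 71 - 77) = 0.
Resident 2: others sum to 69; max(0, 71 - 69) = 2.
Resident 3: others sum to 61; max(0, 71 - 61) = 10.
Resident 4: others sum to 57; max(0, 71 - 57) = 14.
Resident 5: others sum to 52; max(0, 71 - 52) = 19.
Total collected = 0 + 2 + 10 + 14 + 19 = 45.

45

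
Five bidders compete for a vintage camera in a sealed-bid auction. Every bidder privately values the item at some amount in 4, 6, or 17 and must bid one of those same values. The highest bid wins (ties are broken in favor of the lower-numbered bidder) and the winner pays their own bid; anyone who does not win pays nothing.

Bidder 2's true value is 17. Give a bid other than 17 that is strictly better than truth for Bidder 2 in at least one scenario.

6

Suppose Bidder 1 bids 4, Bidder 3 bids 4, Bidder 4 bids 4 and Bidder 5 bids 4.
Bid 17: wins, pays 17, utility 17 - 17 = 0.
Bid 6: wins, pays 6, utility 17 - 6 = 11.
So bidding 6 beats truth here (11 > 0).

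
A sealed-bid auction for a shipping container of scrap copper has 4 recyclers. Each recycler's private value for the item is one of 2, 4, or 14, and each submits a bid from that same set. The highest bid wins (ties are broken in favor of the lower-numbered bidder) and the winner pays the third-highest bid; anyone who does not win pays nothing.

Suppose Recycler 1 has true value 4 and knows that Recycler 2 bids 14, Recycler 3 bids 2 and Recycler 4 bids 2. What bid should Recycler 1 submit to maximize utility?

14

Bid 2: loses, pays 0, utility 0.
Bid 4: loses, pays 0, utility 0.
Bid 14: wins, pays 2, utility 4 - 2 = 2.
The best choice is 14 with utility 2.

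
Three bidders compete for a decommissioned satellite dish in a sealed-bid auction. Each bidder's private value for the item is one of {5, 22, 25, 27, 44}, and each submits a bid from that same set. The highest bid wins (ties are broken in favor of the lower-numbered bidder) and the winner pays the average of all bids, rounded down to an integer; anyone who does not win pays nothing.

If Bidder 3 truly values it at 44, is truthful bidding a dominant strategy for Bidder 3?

No

Consider the case where Bidder 1 bids 5 and Bidder 2 bids 5.
Truthful bid 44: wins, pays 18, utility 44 - 18 = 26.
Bid 22 instead: wins, pays 10, utility 44 - 10 = 34.
Since 34 > 26, bidding 22 is strictly better here, so truthful bidding is not dominant.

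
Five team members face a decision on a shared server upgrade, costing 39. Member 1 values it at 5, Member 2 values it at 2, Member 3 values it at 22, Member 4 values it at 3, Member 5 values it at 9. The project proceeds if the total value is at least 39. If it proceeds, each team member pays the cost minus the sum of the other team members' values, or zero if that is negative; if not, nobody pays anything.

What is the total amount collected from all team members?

31

Total value 41 ≥ cost 39, so it is built.
Member 1: others sum to 36; max(0, 39 - 36) = 3.
Member 2: others sum to 39; max(0, 39 - 39) = 0.
Member 3: others sum to 19; max(0, 39 - 19) = 20.
Member 4: others sum to 38; max(0, 39 - 38) = 1.
Member 5: others sum to 32; max(0, 39 - 32) = 7.
Total collected = 3 + 0 + 20 + 1 + 7 = 31.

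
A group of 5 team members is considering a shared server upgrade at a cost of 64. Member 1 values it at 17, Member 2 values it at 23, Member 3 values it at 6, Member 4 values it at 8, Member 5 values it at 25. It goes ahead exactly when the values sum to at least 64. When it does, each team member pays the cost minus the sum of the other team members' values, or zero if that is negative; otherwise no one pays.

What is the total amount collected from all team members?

Total value 79 ≥ cost 64, so it is built.
Member 1: others sum to 62; max(0, 64 - 62) = 2.
Member 2: others sum to 56; max(0, 64 - 56) = 8.
Member 3: others sum to 73; max(0, 64 - 73) = 0.
Member 4: others sum to 71; max(0, 64 - 71) = 0.
Member 5: others sum to 54; max(0, 64 - 54) = 10.
Total collected = 2 + 8 + 0 + 0 + 10 = 20.

20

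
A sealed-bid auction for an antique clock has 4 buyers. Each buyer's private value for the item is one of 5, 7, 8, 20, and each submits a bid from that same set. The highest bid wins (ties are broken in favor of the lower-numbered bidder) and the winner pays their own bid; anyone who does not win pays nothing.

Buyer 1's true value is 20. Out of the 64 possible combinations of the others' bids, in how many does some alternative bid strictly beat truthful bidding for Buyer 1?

Others bid (5, 5, 5): truth gives 0; bid 5 gives 15 > 0. Violating.
Others bid (5, 5, 7): truth gives 0; bid 7 gives 13 > 0. Violating.
Others bid (5, 5, 8): truth gives 0; bid 8 gives 12 > 0. Violating.
Others bid (5, 7, 5): truth gives 0; bid 7 gives 13 > 0. Violating.
Others bid (5, 5, 20): truth gives 0; no alternative beats it.
Others bid (5, 7, 20): truth gives 0; no alternative beats it.
(Checking all 64 profiles: 27 have a profitable deviation, 37 do not.)

27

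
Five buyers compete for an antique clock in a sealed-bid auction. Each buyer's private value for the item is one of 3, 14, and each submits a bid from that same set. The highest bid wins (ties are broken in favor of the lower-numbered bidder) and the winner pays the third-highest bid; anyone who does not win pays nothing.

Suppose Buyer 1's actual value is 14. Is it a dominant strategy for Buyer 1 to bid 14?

Yes

Check each profile of the others' bids and compare truth against every alternative bid.
Others bid (3, 3, 3, 14): truth gives 11, best alternative gives 0.
Others bid (3, 3, 14, 3): truth gives 11, best alternative gives 0.
Others bid (3, 14, 3, 3): truth gives 11, best alternative gives 0.
Others bid (14, 3, 3, 3): truth gives 11, best alternative gives 0.
Others bid (3, 3, 3, 3): truth gives 11, best alternative gives 11.
Others bid (3, 3, 14, 14): truth gives 0, best alternative gives 0.
(Remaining 10 profiles checked similarly; truth is weakly best in each.)
In every case the truthful bid is at least as good as any alternative, so it is a dominant strategy.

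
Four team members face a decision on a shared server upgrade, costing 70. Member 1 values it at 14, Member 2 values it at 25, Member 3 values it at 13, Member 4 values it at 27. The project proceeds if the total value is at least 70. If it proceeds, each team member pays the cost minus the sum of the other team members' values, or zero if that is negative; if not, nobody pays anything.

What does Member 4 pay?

18

Total value 79 ≥ cost 70, so the project is built.
The other team members' values sum to 52.
Cost minus that sum is 70 - 52 = 18.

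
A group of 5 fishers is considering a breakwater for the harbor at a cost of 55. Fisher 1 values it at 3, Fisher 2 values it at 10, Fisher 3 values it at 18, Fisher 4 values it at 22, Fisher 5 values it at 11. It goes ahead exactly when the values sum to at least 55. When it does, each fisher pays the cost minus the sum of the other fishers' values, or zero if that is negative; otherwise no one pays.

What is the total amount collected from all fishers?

25

Total value 64 ≥ cost 55, so it is built.
Fisher 1: others sum to 61; max(0, 55 - 61) = 0.
Fisher 2: others sum to 54; max(0, 55 - 54) = 1.
Fisher 3: others sum to 46; max(0, 55 - 46) = 9.
Fisher 4: others sum to 42; max(0, 55 - 42) = 13.
Fisher 5: others sum to 53; max(0, 55 - 53) = 2.
Total collected = 0 + 1 + 9 + 13 + 2 = 25.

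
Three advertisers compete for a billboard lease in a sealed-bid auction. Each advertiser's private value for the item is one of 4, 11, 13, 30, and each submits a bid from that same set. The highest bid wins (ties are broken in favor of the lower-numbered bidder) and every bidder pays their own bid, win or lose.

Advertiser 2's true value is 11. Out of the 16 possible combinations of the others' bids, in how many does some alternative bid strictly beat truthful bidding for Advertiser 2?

Others bid (4, 13): truth gives -11; bid 13 gives -2 > -11. Violating.
Others bid (4, 30): truth gives -11; bid 4 gives -4 > -11. Violating.
Others bid (11, 4): truth gives -11; bid 13 gives -2 > -11. Violating.
Others bid (11, 11): truth gives -11; bid 13 gives -2 > -11. Violating.
Others bid (4, 4): truth gives 0; no alternative beats it.
Others bid (4, 11): truth gives 0; no alternative beats it.
(Checking all 16 profiles: 14 have a profitable deviation, 2 do not.)

14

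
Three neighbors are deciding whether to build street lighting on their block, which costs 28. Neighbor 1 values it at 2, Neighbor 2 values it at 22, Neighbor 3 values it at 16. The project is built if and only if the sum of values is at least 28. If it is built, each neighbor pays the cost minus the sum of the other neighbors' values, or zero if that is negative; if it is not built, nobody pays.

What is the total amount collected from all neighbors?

14

Total value 40 ≥ cost 28, so it is built.
Neighbor 1: others sum to 38; max(0, 28 - 38) = 0.
Neighbor 2: others sum to 18; max(0, 28 - 18) = 10.
Neighbor 3: others sum to 24; max(0, 28 - 24) = 4.
Total collected = 0 + 10 + 4 = 14.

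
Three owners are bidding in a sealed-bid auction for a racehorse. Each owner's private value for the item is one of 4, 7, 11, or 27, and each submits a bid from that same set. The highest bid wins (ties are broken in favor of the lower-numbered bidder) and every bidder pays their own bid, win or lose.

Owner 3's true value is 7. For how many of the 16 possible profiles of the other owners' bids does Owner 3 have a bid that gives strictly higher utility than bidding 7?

15

Others bid (4, 7): truth gives -7; bid 4 gives -4 > -7. Violating.
Others bid (4, 11): truth gives -7; bid 4 gives -4 > -7. Violating.
Others bid (4, 27): truth gives -7; bid 4 gives -4 > -7. Violating.
Others bid (7, 4): truth gives -7; bid 4 gives -4 > -7. Violating.
Others bid (4, 4): truth gives 0; no alternative beats it.
(Checking all 16 profiles: 15 have a profitable deviation, 1 does not.)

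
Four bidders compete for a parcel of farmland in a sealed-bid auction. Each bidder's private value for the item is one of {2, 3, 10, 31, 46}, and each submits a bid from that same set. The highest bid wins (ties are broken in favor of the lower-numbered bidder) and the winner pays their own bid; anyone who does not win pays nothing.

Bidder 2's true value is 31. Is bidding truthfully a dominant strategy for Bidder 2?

No

Consider the case where Bidder 1 bids 2, Bidder 3 bids 2 and Bidder 4 bids 2.
Truthful bid 31: wins, pays 31, utility 31 - 31 = 0.
Bid 3 instead: wins, pays 3, utility 31 - 3 = 28.
Since 28 > 0, bidding 3 is strictly better here, so truthful bidding is not dominant.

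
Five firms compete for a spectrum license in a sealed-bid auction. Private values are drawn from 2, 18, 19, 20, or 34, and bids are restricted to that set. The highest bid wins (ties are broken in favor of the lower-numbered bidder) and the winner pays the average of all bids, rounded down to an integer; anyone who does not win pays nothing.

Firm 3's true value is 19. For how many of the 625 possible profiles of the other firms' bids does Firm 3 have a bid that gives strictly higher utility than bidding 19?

Others bid (2, 2, 2, 20): truth gives 0; bid 20 gives 10 > 0. Violating.
Others bid (2, 2, 2, 34): truth gives 0; bid 34 gives 5 > 0. Violating.
Others bid (2, 2, 18, 20): truth gives 0; bid 20 gives 7 > 0. Violating.
Others bid (2, 2, 18, 34): truth gives 0; bid 34 gives 1 > 0. Violating.
Others bid (2, 2, 2, 2): truth gives 14; no alternative beats it.
Others bid (2, 2, 2, 18): truth gives 11; no alternative beats it.
(Checking all 625 profiles: 158 have a profitable deviation, 467 do not.)

158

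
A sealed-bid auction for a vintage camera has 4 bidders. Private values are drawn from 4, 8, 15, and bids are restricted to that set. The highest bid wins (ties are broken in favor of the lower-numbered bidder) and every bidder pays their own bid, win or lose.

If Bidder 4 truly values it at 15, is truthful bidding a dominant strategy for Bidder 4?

No

Consider the case where Bidder 1 bids 4, Bidder 2 bids 4 and Bidder 3 bids 4.
Truthful bid 15: wins, pays 15, utility 15 - 15 = 0.
Bid 8 instead: wins, pays 8, utility 15 - 8 = 7.
Since 7 > 0, bidding 8 is strictly better here, so truthful bidding is not dominant.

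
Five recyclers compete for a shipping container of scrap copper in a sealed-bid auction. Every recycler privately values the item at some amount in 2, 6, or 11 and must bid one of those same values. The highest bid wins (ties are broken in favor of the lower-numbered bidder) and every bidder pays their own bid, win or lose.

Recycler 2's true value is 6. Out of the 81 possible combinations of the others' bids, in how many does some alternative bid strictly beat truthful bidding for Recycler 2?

Others bid (2, 2, 2, 11): truth gives -6; bid 2 gives -2 > -6. Violating.
Others bid (2, 2, 6, 11): truth gives -6; bid 2 gives -2 > -6. Violating.
Others bid (2, 2, 11, 2): truth gives -6; bid 2 gives -2 > -6. Violating.
Others bid (2, 2, 11, 6): truth gives -6; bid 2 gives -2 > -6. Violating.
Others bid (2, 2, 2, 2): truth gives 0; no alternative beats it.
Others bid (2, 2, 2, 6): truth gives 0; no alternative beats it.
(Checking all 81 profiles: 73 have a profitable deviation, 8 do not.)

73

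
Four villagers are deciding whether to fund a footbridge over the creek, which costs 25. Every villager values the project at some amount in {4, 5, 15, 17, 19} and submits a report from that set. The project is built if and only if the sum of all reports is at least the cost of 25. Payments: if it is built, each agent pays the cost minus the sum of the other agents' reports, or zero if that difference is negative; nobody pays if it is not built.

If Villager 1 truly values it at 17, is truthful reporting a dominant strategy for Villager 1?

Check each profile of the others' reports and compare truth against every alternative report.
Others report (4, 4, 17): truth gives 17, best alternative gives 17.
Others report (4, 4, 19): truth gives 17, best alternative gives 17.
Others report (4, 5, 17): truth gives 17, best alternative gives 17.
Others report (4, 5, 19): truth gives 17, best alternative gives 17.
Others report (4, 15, 15): truth gives 17, best alternative gives 17.
Others report (4, 15, 17): truth gives 17, best alternative gives 17.
(Remaining 119 profiles checked similarly; truth is weakly best in each.)
In every case the truthful report is at least as good as any alternative, so it is a dominant strategy.

Yes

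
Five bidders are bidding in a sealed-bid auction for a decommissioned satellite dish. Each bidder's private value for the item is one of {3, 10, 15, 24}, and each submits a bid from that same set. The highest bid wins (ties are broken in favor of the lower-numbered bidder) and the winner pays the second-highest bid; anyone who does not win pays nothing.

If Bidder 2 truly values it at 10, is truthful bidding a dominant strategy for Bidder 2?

Check each profile of the others' bids and compare truth against every alternative bid.
Others bid (3, 3, 3, 3): truth gives 7, best alternative gives 7.
Others bid (3, 3, 3, 10): truth gives 0, best alternative gives 0.
Others bid (3, 3, 3, 15): truth gives 0, best alternative gives 0.
Others bid (3, 3, 3, 24): truth gives 0, best alternative gives 0.
Others bid (3, 3, 10, 3): truth gives 0, best alternative gives 0.
Others bid (3, 3, 10, 10): truth gives 0, best alternative gives 0.
(Remaining 250 profiles checked similarly; truth is weakly best in each.)
In every case the truthful bid is at least as good as any alternative, so it is a dominant strategy.

Yes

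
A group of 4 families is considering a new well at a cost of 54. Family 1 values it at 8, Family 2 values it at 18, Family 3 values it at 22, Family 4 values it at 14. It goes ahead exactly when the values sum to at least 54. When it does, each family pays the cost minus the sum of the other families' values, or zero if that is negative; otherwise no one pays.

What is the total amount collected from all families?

Total value 62 ≥ cost 54, so it is built.
Family 1: others sum to 54; max(0, 54 - 54) = 0.
Family 2: others sum to 44; max(0, 54 - 44) = 10.
Family 3: others sum to 40; max(0, 54 - 40) = 14.
Family 4: others sum to 48; max(0, 54 - 48) = 6.
Total collected = 0 + 10 + 14 + 6 = 30.

30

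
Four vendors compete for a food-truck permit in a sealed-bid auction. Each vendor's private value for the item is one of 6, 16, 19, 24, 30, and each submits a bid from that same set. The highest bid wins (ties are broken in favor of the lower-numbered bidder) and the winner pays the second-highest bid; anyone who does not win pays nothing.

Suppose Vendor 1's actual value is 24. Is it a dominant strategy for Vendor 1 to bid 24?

Yes

Check each profile of the others' bids and compare truth against every alternative bid.
Others bid (6, 6, 6): truth gives 18, best alternative gives 18.
Others bid (6, 6, 16): truth gives 8, best alternative gives 8.
Others bid (6, 16, 6): truth gives 8, best alternative gives 8.
Others bid (6, 16, 16): truth gives 8, best alternative gives 8.
Others bid (16, 6, 6): truth gives 8, best alternative gives 8.
Others bid (16, 6, 16): truth gives 8, best alternative gives 8.
(Remaining 119 profiles checked similarly; truth is weakly best in each.)
In every case the truthful bid is at least as good as any alternative, so it is a dominant strategy.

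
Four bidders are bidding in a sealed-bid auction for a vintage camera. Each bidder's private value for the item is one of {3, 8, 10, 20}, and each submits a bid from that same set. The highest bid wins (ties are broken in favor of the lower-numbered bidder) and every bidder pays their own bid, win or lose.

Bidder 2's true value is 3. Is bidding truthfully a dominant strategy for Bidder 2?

Check each profile of the others' bids and compare truth against every alternative bid.
Others bid (3, 3, 20): truth gives -3, best alternative gives -8.
Others bid (3, 8, 20): truth gives -3, best alternative gives -8.
Others bid (3, 10, 20): truth gives -3, best alternative gives -8.
Others bid (3, 20, 3): truth gives -3, best alternative gives -8.
Others bid (3, 20, 8): truth gives -3, best alternative gives -8.
Others bid (3, 20, 10): truth gives -3, best alternative gives -8.
(Remaining 58 profiles checked similarly; truth is weakly best in each.)
In every case the truthful bid is at least as good as any alternative, so it is a dominant strategy.

Yes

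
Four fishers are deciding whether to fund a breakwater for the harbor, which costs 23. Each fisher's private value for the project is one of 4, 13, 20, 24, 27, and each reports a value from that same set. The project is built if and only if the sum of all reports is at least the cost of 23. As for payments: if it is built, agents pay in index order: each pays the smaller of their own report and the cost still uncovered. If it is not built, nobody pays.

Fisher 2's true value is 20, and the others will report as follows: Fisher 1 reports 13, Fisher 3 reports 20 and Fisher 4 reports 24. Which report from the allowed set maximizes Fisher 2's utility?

4

Report 4: project built, pays 4, utility 20 - 4 = 16.
Report 13: project built, pays 10, utility 20 - 10 = 10.
Report 20: project built, pays 10, utility 20 - 10 = 10.
Report 24: project built, pays 10, utility 20 - 10 = 10.
Report 27: project built, pays 10, utility 20 - 10 = 10.
The best choice is 4 with utility 16.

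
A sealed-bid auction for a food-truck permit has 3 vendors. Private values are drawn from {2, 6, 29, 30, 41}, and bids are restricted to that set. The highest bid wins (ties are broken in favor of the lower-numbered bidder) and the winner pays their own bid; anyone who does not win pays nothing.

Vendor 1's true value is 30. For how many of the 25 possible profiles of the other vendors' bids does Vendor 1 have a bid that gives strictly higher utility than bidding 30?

9

Others bid (2, 2): truth gives 0; bid 2 gives 28 > 0. Violating.
Others bid (2, 6): truth gives 0; bid 6 gives 24 > 0. Violating.
Others bid (2, 29): truth gives 0; bid 29 gives 1 > 0. Violating.
Others bid (6, 2): truth gives 0; bid 6 gives 24 > 0. Violating.
Others bid (2, 30): truth gives 0; no alternative beats it.
Others bid (2, 41): truth gives 0; no alternative beats it.
(Checking all 25 profiles: 9 have a profitable deviation, 16 do not.)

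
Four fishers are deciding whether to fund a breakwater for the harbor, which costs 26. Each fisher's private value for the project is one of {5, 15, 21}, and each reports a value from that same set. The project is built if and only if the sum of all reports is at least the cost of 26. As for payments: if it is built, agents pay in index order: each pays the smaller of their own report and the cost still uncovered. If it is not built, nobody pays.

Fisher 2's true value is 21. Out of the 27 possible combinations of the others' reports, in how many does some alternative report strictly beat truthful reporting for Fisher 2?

18

Others report (5, 5, 5): truth gives 0; report 15 gives 6 > 0. Violating.
Others report (5, 5, 15): truth gives 0; report 5 gives 16 > 0. Violating.
Others report (5, 5, 21): truth gives 0; report 5 gives 16 > 0. Violating.
Others report (5, 15, 5): truth gives 0; report 5 gives 16 > 0. Violating.
Others report (21, 5, 5): truth gives 16; no alternative beats it.
Others report (21, 5, 15): truth gives 16; no alternative beats it.
(Checking all 27 profiles: 18 have a profitable deviation, 9 do not.)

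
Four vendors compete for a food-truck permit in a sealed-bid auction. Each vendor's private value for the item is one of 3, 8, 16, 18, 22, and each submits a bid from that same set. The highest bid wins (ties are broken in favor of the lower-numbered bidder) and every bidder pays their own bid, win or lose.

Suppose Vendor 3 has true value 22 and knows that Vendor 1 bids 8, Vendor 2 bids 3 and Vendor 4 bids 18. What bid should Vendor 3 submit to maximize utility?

18

Bid 3: loses but pays 3, utility -3.
Bid 8: loses but pays 8, utility -8.
Bid 16: loses but pays 16, utility -16.
Bid 18: wins, pays 18, utility 22 - 18 = 4.
Bid 22: wins, pays 22, utility 22 - 22 = 0.
The best choice is 18 with utility 4.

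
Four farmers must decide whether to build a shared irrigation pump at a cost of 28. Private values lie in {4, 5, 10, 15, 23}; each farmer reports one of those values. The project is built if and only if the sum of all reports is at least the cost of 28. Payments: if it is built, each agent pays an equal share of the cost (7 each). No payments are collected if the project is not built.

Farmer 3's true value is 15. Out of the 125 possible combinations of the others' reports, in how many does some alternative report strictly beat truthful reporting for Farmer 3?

1

Others report (4, 4, 4): truth gives 0; report 23 gives 8 > 0. Violating.
Others report (4, 4, 5): truth gives 8; no alternative beats it.
Others report (4, 4, 10): truth gives 8; no alternative beats it.
(Checking all 125 profiles: 1 has a profitable deviation, 124 do not.)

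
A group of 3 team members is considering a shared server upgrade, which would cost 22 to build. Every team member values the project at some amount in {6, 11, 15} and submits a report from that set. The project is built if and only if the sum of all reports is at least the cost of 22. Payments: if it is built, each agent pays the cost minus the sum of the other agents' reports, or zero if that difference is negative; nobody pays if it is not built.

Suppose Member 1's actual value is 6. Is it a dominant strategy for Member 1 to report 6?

Yes

Check each profile of the others' reports and compare truth against every alternative report.
Others report (6, 6): truth gives 0, best alternative gives -4.
Others report (11, 11): truth gives 6, best alternative gives 6.
Others report (11, 15): truth gives 6, best alternative gives 6.
Others report (15, 11): truth gives 6, best alternative gives 6.
Others report (15, 15): truth gives 6, best alternative gives 6.
Others report (6, 15): truth gives 5, best alternative gives 5.
(Remaining 3 profiles checked similarly; truth is weakly best in each.)
In every case the truthful report is at least as good as any alternative, so it is a dominant strategy.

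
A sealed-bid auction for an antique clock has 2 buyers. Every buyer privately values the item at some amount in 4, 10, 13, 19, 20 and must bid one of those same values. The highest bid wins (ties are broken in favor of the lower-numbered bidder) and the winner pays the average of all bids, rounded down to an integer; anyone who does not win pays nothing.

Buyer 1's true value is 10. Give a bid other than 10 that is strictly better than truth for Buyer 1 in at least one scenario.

Suppose Buyer 2 bids 4.
Bid 10: wins, pays 7, utility 10 - 7 = 3.
Bid 4: wins, pays 4, utility 10 - 4 = 6.
So bidding 4 beats truth here (6 > 3).

4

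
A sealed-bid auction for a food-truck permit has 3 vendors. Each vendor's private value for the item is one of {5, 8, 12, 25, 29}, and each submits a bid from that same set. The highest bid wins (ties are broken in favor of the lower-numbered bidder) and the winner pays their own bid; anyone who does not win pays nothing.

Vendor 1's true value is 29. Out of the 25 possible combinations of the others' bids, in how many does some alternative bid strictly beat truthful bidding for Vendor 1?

16

Others bid (5, 5): truth gives 0; bid 5 gives 24 > 0. Violating.
Others bid (5, 8): truth gives 0; bid 8 gives 21 > 0. Violating.
Others bid (5, 12): truth gives 0; bid 12 gives 17 > 0. Violating.
Others bid (5, 25): truth gives 0; bid 25 gives 4 > 0. Violating.
Others bid (5, 29): truth gives 0; no alternative beats it.
Others bid (8, 29): truth gives 0; no alternative beats it.
(Checking all 25 profiles: 16 have a profitable deviation, 9 do not.)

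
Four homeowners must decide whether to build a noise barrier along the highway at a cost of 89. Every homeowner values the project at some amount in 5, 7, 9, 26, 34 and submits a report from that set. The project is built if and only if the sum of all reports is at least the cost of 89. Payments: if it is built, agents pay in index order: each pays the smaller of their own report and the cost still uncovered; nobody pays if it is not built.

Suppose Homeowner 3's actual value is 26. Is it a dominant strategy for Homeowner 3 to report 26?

Consider the case where Homeowner 1 reports 26, Homeowner 2 reports 26 and Homeowner 4 reports 34.
Truthful report 26: project built, pays 26, utility 26 - 26 = 0.
Report 5 instead: project built, pays 5, utility 26 - 5 = 21.
Since 21 > 0, reporting 5 is strictly better here, so truthful reporting is not dominant.

No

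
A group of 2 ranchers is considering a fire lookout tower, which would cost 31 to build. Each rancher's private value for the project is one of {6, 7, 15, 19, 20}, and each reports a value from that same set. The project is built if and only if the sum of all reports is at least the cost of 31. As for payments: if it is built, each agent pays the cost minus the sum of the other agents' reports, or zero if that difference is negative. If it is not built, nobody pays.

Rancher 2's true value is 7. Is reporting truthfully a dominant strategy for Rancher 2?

Check each profile of the others' reports and compare truth against every alternative report.
Others report (6): truth gives 0, best alternative gives 0.
Others report (7): truth gives 0, best alternative gives 0.
Others report (15): truth gives 0, best alternative gives 0.
Others report (19): truth gives 0, best alternative gives 0.
Others report (20): truth gives 0, best alternative gives 0.
In every case the truthful report is at least as good as any alternative, so it is a dominant strategy.

Yes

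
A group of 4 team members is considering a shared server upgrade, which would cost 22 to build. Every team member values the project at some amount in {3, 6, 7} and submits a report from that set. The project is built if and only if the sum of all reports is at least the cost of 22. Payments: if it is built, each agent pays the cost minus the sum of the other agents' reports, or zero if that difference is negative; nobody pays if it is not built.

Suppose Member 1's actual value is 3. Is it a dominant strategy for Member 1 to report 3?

Check each profile of the others' reports and compare truth against every alternative report.
Others report (3, 6, 7): truth gives 0, best alternative gives -3.
Others report (3, 7, 6): truth gives 0, best alternative gives -3.
Others report (6, 3, 7): truth gives 0, best alternative gives -3.
Others report (6, 7, 3): truth gives 0, best alternative gives -3.
Others report (7, 3, 6): truth gives 0, best alternative gives -3.
Others report (7, 6, 3): truth gives 0, best alternative gives -3.
(Remaining 21 profiles checked similarly; truth is weakly best in each.)
In every case the truthful report is at least as good as any alternative, so it is a dominant strategy.

Yes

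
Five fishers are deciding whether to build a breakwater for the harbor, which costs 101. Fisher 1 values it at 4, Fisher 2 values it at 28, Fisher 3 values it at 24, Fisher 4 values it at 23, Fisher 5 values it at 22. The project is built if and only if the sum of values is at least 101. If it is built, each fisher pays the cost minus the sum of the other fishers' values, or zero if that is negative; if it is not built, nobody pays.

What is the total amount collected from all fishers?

Total value 101 ≥ cost 101, so it is built.
Fisher 1: others sum to 97; max(0, 101 - 97) = 4.
Fisher 2: others sum to 73; max(0, 101 - 73) = 28.
Fisher 3: others sum to 77; max(0, 101 - 77) = 24.
Fisher 4: others sum to 78; max(0, 101 - 78) = 23.
Fisher 5: others sum to 79; max(0, 101 - 79) = 22.
Total collected = 4 + 28 + 24 + 23 + 22 = 101.

101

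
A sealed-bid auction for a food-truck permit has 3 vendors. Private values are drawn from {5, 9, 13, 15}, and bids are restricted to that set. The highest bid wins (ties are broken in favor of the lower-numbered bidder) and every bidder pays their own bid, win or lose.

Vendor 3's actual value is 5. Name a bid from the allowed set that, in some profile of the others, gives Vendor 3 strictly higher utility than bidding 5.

9

Suppose Vendor 1 bids 5 and Vendor 2 bids 5.
Bid 5: loses but pays 5, utility -5.
Bid 9: wins, pays 9, utility 5 - 9 = -4.
So bidding 9 beats truth here (-4 > -5).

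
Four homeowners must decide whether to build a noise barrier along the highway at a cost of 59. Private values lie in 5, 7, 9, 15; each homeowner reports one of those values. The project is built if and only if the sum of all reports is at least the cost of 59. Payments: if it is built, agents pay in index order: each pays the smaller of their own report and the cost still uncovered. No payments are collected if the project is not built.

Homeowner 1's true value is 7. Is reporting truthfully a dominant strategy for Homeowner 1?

Check each profile of the others' reports and compare truth against every alternative report.
Others report (5, 5, 5): truth gives 0, best alternative gives 0.
Others report (5, 5, 7): truth gives 0, best alternative gives 0.
Others report (5, 5, 9): truth gives 0, best alternative gives 0.
Others report (5, 5, 15): truth gives 0, best alternative gives 0.
Others report (5, 7, 5): truth gives 0, best alternative gives 0.
Others report (5, 7, 7): truth gives 0, best alternative gives 0.
(Remaining 58 profiles checked similarly; truth is weakly best in each.)
In every case the truthful report is at least as good as any alternative, so it is a dominant strategy.

Yes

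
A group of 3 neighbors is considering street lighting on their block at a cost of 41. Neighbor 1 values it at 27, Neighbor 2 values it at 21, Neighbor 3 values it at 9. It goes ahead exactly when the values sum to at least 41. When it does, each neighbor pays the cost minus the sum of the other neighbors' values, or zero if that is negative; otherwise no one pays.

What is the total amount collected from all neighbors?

16

Total value 57 ≥ cost 41, so it is built.
Neighbor 1: others sum to 30; max(0, 41 - 30) = 11.
Neighbor 2: others sum to 36; max(0, 41 - 36) = 5.
Neighbor 3: others sum to 48; max(0, 41 - 48) = 0.
Total collected = 11 + 5 + 0 = 16.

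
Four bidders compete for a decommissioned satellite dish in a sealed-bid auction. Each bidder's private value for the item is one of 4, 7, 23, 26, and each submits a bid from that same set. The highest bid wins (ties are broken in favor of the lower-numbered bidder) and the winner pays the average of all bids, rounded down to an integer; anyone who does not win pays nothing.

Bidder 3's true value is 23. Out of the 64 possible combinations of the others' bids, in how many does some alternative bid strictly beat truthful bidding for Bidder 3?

24

Others bid (4, 4, 4): truth gives 15; bid 7 gives 19 > 15. Violating.
Others bid (4, 4, 7): truth gives 14; bid 7 gives 18 > 14. Violating.
Others bid (4, 4, 26): truth gives 0; bid 26 gives 8 > 0. Violating.
Others bid (4, 7, 26): truth gives 0; bid 26 gives 8 > 0. Violating.
Others bid (4, 4, 23): truth gives 10; no alternative beats it.
Others bid (4, 7, 4): truth gives 14; no alternative beats it.
(Checking all 64 profiles: 24 have a profitable deviation, 40 do not.)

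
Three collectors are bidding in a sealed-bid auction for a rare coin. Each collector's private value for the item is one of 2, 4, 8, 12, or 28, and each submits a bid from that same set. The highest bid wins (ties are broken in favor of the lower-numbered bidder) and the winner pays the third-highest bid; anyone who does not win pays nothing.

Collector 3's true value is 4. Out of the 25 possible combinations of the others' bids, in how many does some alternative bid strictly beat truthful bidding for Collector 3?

6

Others bid (2, 4): truth gives 0; bid 8 gives 2 > 0. Violating.
Others bid (2, 8): truth gives 0; bid 12 gives 2 > 0. Violating.
Others bid (2, 12): truth gives 0; bid 28 gives 2 > 0. Violating.
Others bid (4, 2): truth gives 0; bid 8 gives 2 > 0. Violating.
Others bid (2, 2): truth gives 2; no alternative beats it.
Others bid (2, 28): truth gives 0; no alternative beats it.
(Checking all 25 profiles: 6 have a profitable deviation, 19 do not.)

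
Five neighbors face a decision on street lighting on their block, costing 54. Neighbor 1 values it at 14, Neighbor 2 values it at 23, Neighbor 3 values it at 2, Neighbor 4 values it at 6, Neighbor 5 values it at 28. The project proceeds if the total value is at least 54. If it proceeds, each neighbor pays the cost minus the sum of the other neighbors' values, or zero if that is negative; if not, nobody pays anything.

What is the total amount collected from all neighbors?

13

Total value 73 ≥ cost 54, so it is built.
Neighbor 1: others sum to 59; max(0, 54 - 59) = 0.
Neighbor 2: others sum to 50; max(0, 54 - 50) = 4.
Neighbor 3: others sum to 71; max(0, 54 - 71) = 0.
Neighbor 4: others sum to 67; max(0, 54 - 67) = 0.
Neighbor 5: others sum to 45; max(0, 54 - 45) = 9.
Total collected = 0 + 4 + 0 + 0 + 9 = 13.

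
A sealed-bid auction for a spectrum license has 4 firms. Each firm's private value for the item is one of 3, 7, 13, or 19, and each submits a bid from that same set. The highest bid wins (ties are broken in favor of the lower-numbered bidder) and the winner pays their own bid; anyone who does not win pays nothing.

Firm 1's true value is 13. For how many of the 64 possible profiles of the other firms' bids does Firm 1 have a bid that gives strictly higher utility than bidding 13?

8

Others bid (3, 3, 3): truth gives 0; bid 3 gives 10 > 0. Violating.
Others bid (3, 3, 7): truth gives 0; bid 7 gives 6 > 0. Violating.
Others bid (3, 7, 3): truth gives 0; bid 7 gives 6 > 0. Violating.
Others bid (3, 7, 7): truth gives 0; bid 7 gives 6 > 0. Violating.
Others bid (3, 3, 13): truth gives 0; no alternative beats it.
Others bid (3, 3, 19): truth gives 0; no alternative beats it.
(Checking all 64 profiles: 8 have a profitable deviation, 56 do not.)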